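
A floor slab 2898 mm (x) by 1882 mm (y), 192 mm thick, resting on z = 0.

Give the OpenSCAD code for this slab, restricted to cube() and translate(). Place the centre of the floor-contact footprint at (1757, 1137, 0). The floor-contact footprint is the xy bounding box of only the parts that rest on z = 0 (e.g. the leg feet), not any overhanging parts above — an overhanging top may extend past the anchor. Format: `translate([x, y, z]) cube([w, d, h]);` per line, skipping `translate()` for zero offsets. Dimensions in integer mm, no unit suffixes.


translate([308, 196, 0]) cube([2898, 1882, 192]);


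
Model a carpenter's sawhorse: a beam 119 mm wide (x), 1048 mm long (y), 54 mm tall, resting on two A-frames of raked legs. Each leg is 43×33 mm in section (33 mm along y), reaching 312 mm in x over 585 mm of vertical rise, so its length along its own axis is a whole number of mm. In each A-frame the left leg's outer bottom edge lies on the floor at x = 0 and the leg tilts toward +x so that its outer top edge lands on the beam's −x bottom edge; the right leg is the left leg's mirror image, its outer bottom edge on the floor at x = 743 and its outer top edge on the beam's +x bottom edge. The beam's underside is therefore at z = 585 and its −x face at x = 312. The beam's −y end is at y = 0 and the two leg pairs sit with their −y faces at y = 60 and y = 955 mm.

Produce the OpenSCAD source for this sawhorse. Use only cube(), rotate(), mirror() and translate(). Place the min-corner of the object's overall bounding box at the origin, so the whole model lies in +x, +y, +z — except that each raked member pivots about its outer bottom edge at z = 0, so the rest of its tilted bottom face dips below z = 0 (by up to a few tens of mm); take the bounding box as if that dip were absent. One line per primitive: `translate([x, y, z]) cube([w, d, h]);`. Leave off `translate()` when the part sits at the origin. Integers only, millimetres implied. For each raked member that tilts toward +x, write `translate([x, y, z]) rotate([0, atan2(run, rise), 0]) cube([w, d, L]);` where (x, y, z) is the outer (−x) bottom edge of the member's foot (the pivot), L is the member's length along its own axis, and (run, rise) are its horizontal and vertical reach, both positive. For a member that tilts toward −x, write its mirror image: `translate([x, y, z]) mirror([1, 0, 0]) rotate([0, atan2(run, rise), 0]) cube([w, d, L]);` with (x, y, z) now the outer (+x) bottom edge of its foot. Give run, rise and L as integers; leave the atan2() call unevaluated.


translate([312, 0, 585]) cube([119, 1048, 54]);
translate([0, 60, 0]) rotate([0, atan2(312, 585), 0]) cube([43, 33, 663]);
translate([743, 60, 0]) mirror([1, 0, 0]) rotate([0, atan2(312, 585), 0]) cube([43, 33, 663]);
translate([0, 955, 0]) rotate([0, atan2(312, 585), 0]) cube([43, 33, 663]);
translate([743, 955, 0]) mirror([1, 0, 0]) rotate([0, atan2(312, 585), 0]) cube([43, 33, 663]);


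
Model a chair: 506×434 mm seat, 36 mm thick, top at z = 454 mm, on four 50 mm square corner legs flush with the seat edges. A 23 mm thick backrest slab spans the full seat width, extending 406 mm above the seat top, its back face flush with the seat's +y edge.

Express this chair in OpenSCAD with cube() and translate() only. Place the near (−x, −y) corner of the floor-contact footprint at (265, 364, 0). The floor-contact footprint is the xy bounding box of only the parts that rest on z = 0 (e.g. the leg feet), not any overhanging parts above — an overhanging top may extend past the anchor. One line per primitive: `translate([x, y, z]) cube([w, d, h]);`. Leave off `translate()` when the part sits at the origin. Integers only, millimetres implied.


translate([265, 364, 418]) cube([506, 434, 36]);
translate([265, 364, 0]) cube([50, 50, 418]);
translate([721, 364, 0]) cube([50, 50, 418]);
translate([265, 748, 0]) cube([50, 50, 418]);
translate([721, 748, 0]) cube([50, 50, 418]);
translate([265, 775, 454]) cube([506, 23, 406]);


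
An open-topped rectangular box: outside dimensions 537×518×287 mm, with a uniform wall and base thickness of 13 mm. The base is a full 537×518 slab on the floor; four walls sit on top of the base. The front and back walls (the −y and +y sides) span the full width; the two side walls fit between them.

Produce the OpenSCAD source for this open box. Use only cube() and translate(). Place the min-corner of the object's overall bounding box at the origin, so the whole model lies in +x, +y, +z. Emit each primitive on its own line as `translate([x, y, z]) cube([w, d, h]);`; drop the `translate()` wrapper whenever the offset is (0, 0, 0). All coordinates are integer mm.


cube([537, 518, 13]);
translate([0, 0, 13]) cube([537, 13, 274]);
translate([0, 505, 13]) cube([537, 13, 274]);
translate([0, 13, 13]) cube([13, 492, 274]);
translate([524, 13, 13]) cube([13, 492, 274]);


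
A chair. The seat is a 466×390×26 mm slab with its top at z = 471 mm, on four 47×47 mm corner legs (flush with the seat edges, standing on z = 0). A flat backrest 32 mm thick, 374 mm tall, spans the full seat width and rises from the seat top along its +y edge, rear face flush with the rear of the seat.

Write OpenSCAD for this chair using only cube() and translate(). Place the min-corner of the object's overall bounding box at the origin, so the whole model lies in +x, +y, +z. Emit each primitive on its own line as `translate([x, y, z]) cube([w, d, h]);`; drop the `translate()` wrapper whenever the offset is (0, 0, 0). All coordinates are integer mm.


translate([0, 0, 445]) cube([466, 390, 26]);
cube([47, 47, 445]);
translate([419, 0, 0]) cube([47, 47, 445]);
translate([0, 343, 0]) cube([47, 47, 445]);
translate([419, 343, 0]) cube([47, 47, 445]);
translate([0, 358, 471]) cube([466, 32, 374]);


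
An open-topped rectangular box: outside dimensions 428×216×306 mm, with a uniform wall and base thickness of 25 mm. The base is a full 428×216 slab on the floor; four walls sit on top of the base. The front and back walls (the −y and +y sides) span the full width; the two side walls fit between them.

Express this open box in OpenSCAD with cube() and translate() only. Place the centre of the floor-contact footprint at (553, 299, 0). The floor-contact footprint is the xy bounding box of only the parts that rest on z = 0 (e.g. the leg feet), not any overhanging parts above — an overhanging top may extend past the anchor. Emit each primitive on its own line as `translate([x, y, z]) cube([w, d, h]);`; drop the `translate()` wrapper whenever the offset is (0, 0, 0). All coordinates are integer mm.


translate([339, 191, 0]) cube([428, 216, 25]);
translate([339, 191, 25]) cube([428, 25, 281]);
translate([339, 382, 25]) cube([428, 25, 281]);
translate([339, 216, 25]) cube([25, 166, 281]);
translate([742, 216, 25]) cube([25, 166, 281]);


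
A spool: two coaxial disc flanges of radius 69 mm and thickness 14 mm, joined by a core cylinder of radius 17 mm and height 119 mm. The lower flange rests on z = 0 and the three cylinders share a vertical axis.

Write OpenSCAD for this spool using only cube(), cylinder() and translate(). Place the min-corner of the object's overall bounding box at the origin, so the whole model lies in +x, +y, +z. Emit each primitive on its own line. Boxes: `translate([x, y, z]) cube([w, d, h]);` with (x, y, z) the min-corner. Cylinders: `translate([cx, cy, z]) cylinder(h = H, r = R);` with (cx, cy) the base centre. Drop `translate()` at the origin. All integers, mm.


translate([69, 69, 0]) cylinder(h = 14, r = 69);
translate([69, 69, 14]) cylinder(h = 119, r = 17);
translate([69, 69, 133]) cylinder(h = 14, r = 69);


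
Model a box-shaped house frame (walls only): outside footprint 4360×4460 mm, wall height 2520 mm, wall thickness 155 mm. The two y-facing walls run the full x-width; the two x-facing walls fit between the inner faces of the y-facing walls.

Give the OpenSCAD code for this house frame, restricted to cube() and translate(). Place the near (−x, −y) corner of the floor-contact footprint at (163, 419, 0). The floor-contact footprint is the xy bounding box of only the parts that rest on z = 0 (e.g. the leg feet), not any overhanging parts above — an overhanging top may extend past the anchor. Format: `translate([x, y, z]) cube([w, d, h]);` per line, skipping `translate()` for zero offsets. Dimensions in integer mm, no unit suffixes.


translate([163, 419, 0]) cube([4360, 155, 2520]);
translate([163, 4724, 0]) cube([4360, 155, 2520]);
translate([163, 574, 0]) cube([155, 4150, 2520]);
translate([4368, 574, 0]) cube([155, 4150, 2520]);


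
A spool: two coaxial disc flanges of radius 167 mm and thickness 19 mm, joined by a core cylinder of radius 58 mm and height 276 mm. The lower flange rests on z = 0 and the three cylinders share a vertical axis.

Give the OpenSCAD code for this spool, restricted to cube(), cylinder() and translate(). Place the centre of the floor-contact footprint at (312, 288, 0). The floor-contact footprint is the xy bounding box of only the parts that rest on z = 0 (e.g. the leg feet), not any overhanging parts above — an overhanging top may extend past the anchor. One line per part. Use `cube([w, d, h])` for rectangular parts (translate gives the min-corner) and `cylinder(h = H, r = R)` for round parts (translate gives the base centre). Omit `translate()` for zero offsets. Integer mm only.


translate([312, 288, 0]) cylinder(h = 19, r = 167);
translate([312, 288, 19]) cylinder(h = 276, r = 58);
translate([312, 288, 295]) cylinder(h = 19, r = 167);


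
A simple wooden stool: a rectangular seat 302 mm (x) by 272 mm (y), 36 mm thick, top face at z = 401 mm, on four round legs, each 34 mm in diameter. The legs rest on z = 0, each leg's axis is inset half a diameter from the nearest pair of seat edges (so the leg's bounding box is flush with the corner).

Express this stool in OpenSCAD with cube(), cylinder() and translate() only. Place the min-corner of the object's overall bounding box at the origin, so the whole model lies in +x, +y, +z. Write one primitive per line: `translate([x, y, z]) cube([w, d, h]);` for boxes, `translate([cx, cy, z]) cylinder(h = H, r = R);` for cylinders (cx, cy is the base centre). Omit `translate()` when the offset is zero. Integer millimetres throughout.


// leg_h = 401 - 36 = 365
translate([0, 0, 365]) cube([302, 272, 36]);
translate([17, 17, 0]) cylinder(h = 365, r = 17);
translate([285, 17, 0]) cylinder(h = 365, r = 17);
translate([17, 255, 0]) cylinder(h = 365, r = 17);
translate([285, 255, 0]) cylinder(h = 365, r = 17);


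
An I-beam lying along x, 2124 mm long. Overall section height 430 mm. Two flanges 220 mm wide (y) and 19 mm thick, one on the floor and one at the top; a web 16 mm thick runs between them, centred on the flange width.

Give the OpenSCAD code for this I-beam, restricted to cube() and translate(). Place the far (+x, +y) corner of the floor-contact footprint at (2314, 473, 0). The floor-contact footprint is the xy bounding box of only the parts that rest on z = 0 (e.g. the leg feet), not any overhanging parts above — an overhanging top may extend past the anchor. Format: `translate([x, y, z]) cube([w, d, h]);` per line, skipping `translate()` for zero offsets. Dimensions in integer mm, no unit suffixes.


translate([190, 253, 0]) cube([2124, 220, 19]);
translate([190, 355, 19]) cube([2124, 16, 392]);
translate([190, 253, 411]) cube([2124, 220, 19]);


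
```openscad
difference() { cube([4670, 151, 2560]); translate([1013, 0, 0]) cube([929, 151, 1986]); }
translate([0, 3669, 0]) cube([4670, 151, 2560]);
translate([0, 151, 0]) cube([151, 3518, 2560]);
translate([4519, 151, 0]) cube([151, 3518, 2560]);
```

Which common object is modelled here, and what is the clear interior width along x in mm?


A single room. The interior width is 4368 mm.

Four walls enclosing a rectangle with a door in the front wall — a room. Outside width 4670 minus two 151 mm walls gives 4368 mm.


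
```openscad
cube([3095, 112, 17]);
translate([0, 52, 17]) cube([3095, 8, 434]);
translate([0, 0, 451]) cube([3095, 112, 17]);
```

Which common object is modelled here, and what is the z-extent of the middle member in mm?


An I-beam. The web height is 434 mm.

Two wide flanges with a thin centred web — an I-beam. Overall 468 mm minus two 17 mm flanges gives a web of 468 − 2·17 = 434 mm.


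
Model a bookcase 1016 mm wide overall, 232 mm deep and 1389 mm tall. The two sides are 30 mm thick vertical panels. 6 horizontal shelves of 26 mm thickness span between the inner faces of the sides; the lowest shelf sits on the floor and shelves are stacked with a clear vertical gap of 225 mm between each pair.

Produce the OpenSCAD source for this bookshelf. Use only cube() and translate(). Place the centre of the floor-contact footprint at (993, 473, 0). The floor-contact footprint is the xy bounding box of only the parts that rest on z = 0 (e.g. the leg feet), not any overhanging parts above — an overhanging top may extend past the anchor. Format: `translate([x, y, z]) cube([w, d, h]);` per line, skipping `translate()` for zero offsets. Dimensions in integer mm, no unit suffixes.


translate([485, 357, 0]) cube([30, 232, 1389]);
translate([1471, 357, 0]) cube([30, 232, 1389]);
translate([515, 357, 0]) cube([956, 232, 26]);
translate([515, 357, 251]) cube([956, 232, 26]);
translate([515, 357, 502]) cube([956, 232, 26]);
translate([515, 357, 753]) cube([956, 232, 26]);
translate([515, 357, 1004]) cube([956, 232, 26]);
translate([515, 357, 1255]) cube([956, 232, 26]);


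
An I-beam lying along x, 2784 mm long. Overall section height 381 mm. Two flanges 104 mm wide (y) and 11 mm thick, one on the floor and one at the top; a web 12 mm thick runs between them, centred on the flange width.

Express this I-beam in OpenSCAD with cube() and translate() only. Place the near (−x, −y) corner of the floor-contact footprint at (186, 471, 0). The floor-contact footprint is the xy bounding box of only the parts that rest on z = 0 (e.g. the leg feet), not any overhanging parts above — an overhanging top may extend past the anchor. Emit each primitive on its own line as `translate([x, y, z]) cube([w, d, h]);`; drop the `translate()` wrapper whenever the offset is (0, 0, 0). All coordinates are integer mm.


translate([186, 471, 0]) cube([2784, 104, 11]);
translate([186, 517, 11]) cube([2784, 12, 359]);
translate([186, 471, 370]) cube([2784, 104, 11]);


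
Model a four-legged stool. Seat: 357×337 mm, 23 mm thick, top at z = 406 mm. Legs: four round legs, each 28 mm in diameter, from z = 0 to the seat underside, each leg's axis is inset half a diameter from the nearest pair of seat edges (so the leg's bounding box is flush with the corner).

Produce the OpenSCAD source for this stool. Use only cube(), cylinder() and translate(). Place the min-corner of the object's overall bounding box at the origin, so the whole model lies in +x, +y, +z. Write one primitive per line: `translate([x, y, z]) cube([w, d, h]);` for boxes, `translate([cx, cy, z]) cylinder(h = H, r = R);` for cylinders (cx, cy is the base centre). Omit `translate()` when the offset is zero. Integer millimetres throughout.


translate([0, 0, 383]) cube([357, 337, 23]);
translate([14, 14, 0]) cylinder(h = 383, r = 14);
translate([343, 14, 0]) cylinder(h = 383, r = 14);
translate([14, 323, 0]) cylinder(h = 383, r = 14);
translate([343, 323, 0]) cylinder(h = 383, r = 14);


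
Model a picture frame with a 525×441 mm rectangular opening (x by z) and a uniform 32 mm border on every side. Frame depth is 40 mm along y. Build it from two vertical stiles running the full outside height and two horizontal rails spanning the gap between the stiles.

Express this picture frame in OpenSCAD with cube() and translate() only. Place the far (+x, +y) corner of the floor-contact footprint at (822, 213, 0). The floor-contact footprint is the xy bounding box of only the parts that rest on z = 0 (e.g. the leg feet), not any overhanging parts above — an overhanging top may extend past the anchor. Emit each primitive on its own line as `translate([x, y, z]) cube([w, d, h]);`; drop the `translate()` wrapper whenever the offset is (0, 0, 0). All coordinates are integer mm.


translate([233, 173, 0]) cube([32, 40, 505]);
translate([790, 173, 0]) cube([32, 40, 505]);
translate([265, 173, 0]) cube([525, 40, 32]);
translate([265, 173, 473]) cube([525, 40, 32]);


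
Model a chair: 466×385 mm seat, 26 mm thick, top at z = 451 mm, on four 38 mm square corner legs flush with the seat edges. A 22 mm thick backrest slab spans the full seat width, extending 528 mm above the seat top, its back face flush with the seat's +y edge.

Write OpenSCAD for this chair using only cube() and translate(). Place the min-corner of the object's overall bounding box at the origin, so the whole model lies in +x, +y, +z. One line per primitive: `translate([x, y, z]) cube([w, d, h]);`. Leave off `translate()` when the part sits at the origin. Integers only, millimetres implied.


translate([0, 0, 425]) cube([466, 385, 26]);
cube([38, 38, 425]);
translate([428, 0, 0]) cube([38, 38, 425]);
translate([0, 347, 0]) cube([38, 38, 425]);
translate([428, 347, 0]) cube([38, 38, 425]);
translate([0, 363, 451]) cube([466, 22, 528]);


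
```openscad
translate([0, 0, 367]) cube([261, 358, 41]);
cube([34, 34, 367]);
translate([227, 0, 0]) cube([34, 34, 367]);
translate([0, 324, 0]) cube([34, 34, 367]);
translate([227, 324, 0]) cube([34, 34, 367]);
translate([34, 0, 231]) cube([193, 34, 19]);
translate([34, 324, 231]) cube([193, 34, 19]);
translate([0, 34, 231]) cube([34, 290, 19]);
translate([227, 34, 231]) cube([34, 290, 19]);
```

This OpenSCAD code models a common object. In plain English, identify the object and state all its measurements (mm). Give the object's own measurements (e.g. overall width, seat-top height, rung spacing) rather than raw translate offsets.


A four-legged stool. The seat is a 261×358×41 mm slab whose top surface is at z = 408 mm; four square legs, each 34×34 mm in cross-section, run from the floor (z = 0) to the underside of the seat, each flush with a corner of the seat. Four stretchers, 34 mm wide and 19 mm tall, connect adjacent legs with their undersides at z = 231 mm, each running between the inner faces of the legs it joins and aligned with the legs' outer faces on the other axis.


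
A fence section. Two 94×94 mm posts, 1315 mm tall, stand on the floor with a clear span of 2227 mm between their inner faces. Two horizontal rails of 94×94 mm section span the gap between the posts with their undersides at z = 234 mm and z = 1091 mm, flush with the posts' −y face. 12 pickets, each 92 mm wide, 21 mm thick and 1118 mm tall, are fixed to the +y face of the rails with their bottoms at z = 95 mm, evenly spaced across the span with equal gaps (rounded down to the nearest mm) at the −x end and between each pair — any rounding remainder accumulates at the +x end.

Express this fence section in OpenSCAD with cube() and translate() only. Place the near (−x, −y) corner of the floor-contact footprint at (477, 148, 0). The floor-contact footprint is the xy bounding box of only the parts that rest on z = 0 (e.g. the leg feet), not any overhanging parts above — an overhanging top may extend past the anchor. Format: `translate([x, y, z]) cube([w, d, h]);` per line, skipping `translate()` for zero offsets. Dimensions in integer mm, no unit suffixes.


translate([477, 148, 0]) cube([94, 94, 1315]);
translate([2798, 148, 0]) cube([94, 94, 1315]);
translate([571, 148, 234]) cube([2227, 94, 94]);
translate([571, 148, 1091]) cube([2227, 94, 94]);
translate([657, 242, 95]) cube([92, 21, 1118]);
translate([835, 242, 95]) cube([92, 21, 1118]);
translate([1013, 242, 95]) cube([92, 21, 1118]);
translate([1191, 242, 95]) cube([92, 21, 1118]);
translate([1369, 242, 95]) cube([92, 21, 1118]);
translate([1547, 242, 95]) cube([92, 21, 1118]);
translate([1725, 242, 95]) cube([92, 21, 1118]);
translate([1903, 242, 95]) cube([92, 21, 1118]);
translate([2081, 242, 95]) cube([92, 21, 1118]);
translate([2259, 242, 95]) cube([92, 21, 1118]);
translate([2437, 242, 95]) cube([92, 21, 1118]);
translate([2615, 242, 95]) cube([92, 21, 1118]);


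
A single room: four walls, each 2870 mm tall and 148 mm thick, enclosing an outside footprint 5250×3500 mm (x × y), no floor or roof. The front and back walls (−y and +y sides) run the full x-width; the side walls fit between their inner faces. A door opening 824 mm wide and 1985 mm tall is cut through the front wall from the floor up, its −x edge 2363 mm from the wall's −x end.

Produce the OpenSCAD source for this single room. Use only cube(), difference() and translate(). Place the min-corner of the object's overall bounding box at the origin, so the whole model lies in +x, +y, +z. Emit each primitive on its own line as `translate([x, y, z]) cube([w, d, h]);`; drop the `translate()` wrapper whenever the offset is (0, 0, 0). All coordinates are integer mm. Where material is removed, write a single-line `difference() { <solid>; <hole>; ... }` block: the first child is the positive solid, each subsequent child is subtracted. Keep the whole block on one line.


difference() { cube([5250, 148, 2870]); translate([2363, 0, 0]) cube([824, 148, 1985]); }
translate([0, 3352, 0]) cube([5250, 148, 2870]);
translate([0, 148, 0]) cube([148, 3204, 2870]);
translate([5102, 148, 0]) cube([148, 3204, 2870]);


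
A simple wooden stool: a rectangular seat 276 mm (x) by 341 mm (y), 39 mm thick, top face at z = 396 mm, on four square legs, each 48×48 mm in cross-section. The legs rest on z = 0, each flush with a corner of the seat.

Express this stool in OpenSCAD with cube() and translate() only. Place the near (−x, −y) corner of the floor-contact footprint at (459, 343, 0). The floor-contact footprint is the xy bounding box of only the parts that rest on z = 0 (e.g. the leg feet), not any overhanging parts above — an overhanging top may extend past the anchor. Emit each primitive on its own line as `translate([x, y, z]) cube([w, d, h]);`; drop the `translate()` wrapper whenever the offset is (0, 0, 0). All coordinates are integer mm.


// leg_h = 396 - 39 = 357
translate([459, 343, 357]) cube([276, 341, 39]);
translate([459, 343, 0]) cube([48, 48, 357]);
translate([687, 343, 0]) cube([48, 48, 357]);
translate([459, 636, 0]) cube([48, 48, 357]);
translate([687, 636, 0]) cube([48, 48, 357]);


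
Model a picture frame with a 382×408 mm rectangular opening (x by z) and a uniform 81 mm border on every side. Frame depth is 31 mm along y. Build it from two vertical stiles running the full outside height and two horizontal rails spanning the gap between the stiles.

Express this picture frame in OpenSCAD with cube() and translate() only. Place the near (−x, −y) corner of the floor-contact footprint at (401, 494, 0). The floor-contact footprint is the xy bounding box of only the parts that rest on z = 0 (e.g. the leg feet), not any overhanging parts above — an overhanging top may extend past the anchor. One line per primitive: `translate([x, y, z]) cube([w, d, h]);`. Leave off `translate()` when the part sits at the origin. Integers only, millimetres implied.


translate([401, 494, 0]) cube([81, 31, 570]);
translate([864, 494, 0]) cube([81, 31, 570]);
translate([482, 494, 0]) cube([382, 31, 81]);
translate([482, 494, 489]) cube([382, 31, 81]);


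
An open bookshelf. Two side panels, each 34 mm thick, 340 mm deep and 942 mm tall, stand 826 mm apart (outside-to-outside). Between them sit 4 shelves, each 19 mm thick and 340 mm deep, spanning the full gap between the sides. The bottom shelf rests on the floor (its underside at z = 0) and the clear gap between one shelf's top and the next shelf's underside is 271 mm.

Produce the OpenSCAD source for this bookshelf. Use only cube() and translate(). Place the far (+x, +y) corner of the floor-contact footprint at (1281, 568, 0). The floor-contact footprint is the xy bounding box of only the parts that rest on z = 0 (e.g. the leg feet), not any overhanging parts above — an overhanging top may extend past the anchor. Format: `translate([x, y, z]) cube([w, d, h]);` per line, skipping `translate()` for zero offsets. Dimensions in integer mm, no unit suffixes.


translate([455, 228, 0]) cube([34, 340, 942]);
translate([1247, 228, 0]) cube([34, 340, 942]);
translate([489, 228, 0]) cube([758, 340, 19]);
translate([489, 228, 290]) cube([758, 340, 19]);
translate([489, 228, 580]) cube([758, 340, 19]);
translate([489, 228, 870]) cube([758, 340, 19]);


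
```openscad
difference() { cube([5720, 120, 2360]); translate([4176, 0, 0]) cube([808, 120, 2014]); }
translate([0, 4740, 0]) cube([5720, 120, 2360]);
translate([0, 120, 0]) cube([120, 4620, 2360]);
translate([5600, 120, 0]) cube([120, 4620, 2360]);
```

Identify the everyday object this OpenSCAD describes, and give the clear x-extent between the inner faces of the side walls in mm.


A single room. The interior width is 5480 mm.

Four walls enclosing a rectangle with a door in the front wall — a room. Outside width 5720 minus two 120 mm walls gives 5480 mm.


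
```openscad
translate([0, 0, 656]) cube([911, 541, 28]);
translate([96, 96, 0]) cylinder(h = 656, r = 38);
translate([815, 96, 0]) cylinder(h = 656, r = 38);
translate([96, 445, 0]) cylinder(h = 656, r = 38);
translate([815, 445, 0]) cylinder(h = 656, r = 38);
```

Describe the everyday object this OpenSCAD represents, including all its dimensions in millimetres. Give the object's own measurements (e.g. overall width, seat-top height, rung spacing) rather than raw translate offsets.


A rectangular dining table. The top is 911×541×28 mm with its upper surface at z = 684 mm. It stands on four round legs of 76 mm diameter, each leg's bounding box inset 58 mm from the nearest pair of top edges, running from the floor to the underside of the top.


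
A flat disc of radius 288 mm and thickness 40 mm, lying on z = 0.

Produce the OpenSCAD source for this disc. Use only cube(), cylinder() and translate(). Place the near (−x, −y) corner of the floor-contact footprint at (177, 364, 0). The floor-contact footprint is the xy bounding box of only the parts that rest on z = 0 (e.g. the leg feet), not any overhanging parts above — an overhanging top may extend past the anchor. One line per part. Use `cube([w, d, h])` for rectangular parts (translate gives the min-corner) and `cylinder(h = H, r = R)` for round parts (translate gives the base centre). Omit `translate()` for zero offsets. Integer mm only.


translate([465, 652, 0]) cylinder(h = 40, r = 288);


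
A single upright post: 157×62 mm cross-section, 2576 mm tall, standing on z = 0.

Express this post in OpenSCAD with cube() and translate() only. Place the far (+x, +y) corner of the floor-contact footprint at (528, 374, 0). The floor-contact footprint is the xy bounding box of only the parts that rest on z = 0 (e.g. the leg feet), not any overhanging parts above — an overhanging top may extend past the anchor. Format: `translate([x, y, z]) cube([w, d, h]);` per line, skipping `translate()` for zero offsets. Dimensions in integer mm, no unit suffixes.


translate([371, 312, 0]) cube([157, 62, 2576]);


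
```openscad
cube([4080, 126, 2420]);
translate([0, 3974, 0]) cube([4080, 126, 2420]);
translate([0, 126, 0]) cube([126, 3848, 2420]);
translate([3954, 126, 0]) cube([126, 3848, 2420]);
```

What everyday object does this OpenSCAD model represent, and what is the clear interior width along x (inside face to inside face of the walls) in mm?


A house (or room) frame. The interior width is 3828 mm.

Four 2420 mm walls enclosing a rectangle with no floor or roof — a room or house frame. Outside width is 4080 mm and wall thickness is 126 mm, so the interior width is 4080 − 2 × 126 = 3828 mm.


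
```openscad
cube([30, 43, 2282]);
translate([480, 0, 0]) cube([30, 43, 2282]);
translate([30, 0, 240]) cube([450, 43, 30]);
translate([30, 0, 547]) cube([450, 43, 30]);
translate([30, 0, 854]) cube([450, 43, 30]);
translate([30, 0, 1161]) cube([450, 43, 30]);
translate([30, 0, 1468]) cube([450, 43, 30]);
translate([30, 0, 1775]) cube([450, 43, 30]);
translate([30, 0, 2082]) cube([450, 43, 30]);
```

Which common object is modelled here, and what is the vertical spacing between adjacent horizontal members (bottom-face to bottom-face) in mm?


A ladder. The rung spacing is 307 mm.

Two tall 30×43 posts with 7 short bars between them — a ladder. Adjacent rungs sit at z = 240 and z = 547, so the spacing is 547 − 240 = 307 mm.


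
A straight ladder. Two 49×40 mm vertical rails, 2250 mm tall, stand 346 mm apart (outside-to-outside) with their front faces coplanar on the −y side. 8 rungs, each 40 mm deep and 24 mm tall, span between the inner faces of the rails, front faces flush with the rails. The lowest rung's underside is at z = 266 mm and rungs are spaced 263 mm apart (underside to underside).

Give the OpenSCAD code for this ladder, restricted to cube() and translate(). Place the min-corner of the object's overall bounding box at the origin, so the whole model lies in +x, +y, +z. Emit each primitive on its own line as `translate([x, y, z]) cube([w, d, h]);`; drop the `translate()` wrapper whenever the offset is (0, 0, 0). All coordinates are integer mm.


cube([49, 40, 2250]);
translate([297, 0, 0]) cube([49, 40, 2250]);
translate([49, 0, 266]) cube([248, 40, 24]);
translate([49, 0, 529]) cube([248, 40, 24]);
translate([49, 0, 792]) cube([248, 40, 24]);
translate([49, 0, 1055]) cube([248, 40, 24]);
translate([49, 0, 1318]) cube([248, 40, 24]);
translate([49, 0, 1581]) cube([248, 40, 24]);
translate([49, 0, 1844]) cube([248, 40, 24]);
translate([49, 0, 2107]) cube([248, 40, 24]);


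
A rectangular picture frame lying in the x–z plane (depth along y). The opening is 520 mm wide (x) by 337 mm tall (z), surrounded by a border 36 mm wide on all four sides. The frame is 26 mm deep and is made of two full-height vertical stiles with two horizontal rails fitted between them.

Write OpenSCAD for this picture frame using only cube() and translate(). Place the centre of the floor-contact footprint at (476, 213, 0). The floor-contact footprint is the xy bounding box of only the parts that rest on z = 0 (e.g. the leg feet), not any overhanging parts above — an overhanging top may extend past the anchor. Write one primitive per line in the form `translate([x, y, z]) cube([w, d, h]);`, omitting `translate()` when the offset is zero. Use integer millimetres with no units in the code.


translate([180, 200, 0]) cube([36, 26, 409]);
translate([736, 200, 0]) cube([36, 26, 409]);
translate([216, 200, 0]) cube([520, 26, 36]);
translate([216, 200, 373]) cube([520, 26, 36]);


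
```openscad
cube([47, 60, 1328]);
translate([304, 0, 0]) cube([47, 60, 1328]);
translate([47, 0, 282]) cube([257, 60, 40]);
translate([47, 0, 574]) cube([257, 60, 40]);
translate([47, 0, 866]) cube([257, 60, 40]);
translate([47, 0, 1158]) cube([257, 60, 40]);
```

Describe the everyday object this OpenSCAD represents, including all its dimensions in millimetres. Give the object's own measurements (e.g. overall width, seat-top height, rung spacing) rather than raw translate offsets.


A straight ladder. Two 47×60 mm vertical rails, 1328 mm tall, stand 351 mm apart (outside-to-outside) with their front faces coplanar on the −y side. 4 rungs, each 60 mm deep and 40 mm tall, span between the inner faces of the rails, front faces flush with the rails. The lowest rung's underside is at z = 282 mm and rungs are spaced 292 mm apart (underside to underside).


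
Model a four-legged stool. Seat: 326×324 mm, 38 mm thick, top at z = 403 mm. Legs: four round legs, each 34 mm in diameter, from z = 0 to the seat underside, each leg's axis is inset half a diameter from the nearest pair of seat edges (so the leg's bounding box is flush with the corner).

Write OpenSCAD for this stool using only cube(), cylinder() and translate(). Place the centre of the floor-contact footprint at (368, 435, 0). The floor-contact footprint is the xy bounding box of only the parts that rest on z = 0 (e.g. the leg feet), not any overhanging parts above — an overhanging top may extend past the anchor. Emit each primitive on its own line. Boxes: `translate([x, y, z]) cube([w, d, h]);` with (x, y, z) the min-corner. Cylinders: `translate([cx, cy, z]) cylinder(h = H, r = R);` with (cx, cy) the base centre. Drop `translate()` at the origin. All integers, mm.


// leg_h = 403 - 38 = 365
translate([205, 273, 365]) cube([326, 324, 38]);
translate([222, 290, 0]) cylinder(h = 365, r = 17);
translate([514, 290, 0]) cylinder(h = 365, r = 17);
translate([222, 580, 0]) cylinder(h = 365, r = 17);
translate([514, 580, 0]) cylinder(h = 365, r = 17);


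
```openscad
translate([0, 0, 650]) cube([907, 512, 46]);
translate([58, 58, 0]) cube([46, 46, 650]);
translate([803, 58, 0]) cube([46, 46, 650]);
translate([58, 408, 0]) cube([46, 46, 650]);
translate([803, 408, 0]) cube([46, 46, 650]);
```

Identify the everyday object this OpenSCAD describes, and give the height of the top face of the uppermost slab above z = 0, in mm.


A table. The table height is 696 mm.

A 907×512×46 slab sits at z = 650 on four 46 mm square posts — a table. The top surface is at 650 + 46 = 696 mm.


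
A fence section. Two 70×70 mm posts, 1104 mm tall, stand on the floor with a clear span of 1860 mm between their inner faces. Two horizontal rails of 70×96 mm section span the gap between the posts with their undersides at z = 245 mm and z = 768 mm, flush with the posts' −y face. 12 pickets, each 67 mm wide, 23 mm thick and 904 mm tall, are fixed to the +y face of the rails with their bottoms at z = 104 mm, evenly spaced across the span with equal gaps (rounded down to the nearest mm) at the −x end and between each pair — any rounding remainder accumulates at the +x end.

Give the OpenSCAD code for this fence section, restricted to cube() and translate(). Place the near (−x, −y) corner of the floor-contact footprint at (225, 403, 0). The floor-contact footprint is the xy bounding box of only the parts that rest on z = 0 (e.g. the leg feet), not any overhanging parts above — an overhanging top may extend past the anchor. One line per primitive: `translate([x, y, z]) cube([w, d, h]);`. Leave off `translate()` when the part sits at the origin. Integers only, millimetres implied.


translate([225, 403, 0]) cube([70, 70, 1104]);
translate([2155, 403, 0]) cube([70, 70, 1104]);
translate([295, 403, 245]) cube([1860, 70, 96]);
translate([295, 403, 768]) cube([1860, 70, 96]);
translate([376, 473, 104]) cube([67, 23, 904]);
translate([524, 473, 104]) cube([67, 23, 904]);
translate([672, 473, 104]) cube([67, 23, 904]);
translate([820, 473, 104]) cube([67, 23, 904]);
translate([968, 473, 104]) cube([67, 23, 904]);
translate([1116, 473, 104]) cube([67, 23, 904]);
translate([1264, 473, 104]) cube([67, 23, 904]);
translate([1412, 473, 104]) cube([67, 23, 904]);
translate([1560, 473, 104]) cube([67, 23, 904]);
translate([1708, 473, 104]) cube([67, 23, 904]);
translate([1856, 473, 104]) cube([67, 23, 904]);
translate([2004, 473, 104]) cube([67, 23, 904]);


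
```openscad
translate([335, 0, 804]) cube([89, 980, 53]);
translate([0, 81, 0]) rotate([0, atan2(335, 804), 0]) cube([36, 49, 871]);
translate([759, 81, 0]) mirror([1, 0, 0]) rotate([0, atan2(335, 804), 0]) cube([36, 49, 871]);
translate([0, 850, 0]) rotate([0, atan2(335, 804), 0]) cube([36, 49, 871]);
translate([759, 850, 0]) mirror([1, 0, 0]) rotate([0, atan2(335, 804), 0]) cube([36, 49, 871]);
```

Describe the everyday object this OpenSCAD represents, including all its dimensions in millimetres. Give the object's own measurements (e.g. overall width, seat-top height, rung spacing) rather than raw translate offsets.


A sawhorse. A 89×980×53 mm beam (x, y, z) sits on two A-frame leg pairs. Each pair is two raked legs of 36×49 mm section (49 mm along y) splaying symmetrically in x. Each leg rises 804 mm vertically over 335 mm of horizontal reach and is 871 mm long along its own axis. Every leg's outer bottom edge rests on the floor and its outer top edge meets a bottom edge of the beam — the left legs (tilting toward +x) meet the beam's −x bottom edge, the right legs (their mirror images, tilting toward −x) meet its +x bottom edge — so the leg tops tuck under the beam, the beam's underside is 804 mm above the floor, and the feet are 759 mm apart outside-to-outside with the beam centred between them. The two leg pairs are set in 81 mm from either end of the beam.


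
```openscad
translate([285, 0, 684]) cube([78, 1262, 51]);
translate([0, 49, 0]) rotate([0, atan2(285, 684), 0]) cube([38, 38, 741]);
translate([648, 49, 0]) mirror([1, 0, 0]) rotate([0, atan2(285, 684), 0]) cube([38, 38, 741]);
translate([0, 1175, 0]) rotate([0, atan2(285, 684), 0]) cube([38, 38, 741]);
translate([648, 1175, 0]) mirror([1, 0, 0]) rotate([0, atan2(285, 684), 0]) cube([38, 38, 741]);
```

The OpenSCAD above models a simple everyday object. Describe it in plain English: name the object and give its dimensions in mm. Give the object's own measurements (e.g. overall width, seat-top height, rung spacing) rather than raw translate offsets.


A sawhorse. A 78×1262×51 mm beam (x, y, z) sits on two A-frame leg pairs. Each pair is two raked legs of 38×38 mm section (38 mm along y) splaying symmetrically in x. Each leg rises 684 mm vertically over 285 mm of horizontal reach and is 741 mm long along its own axis. Every leg's outer bottom edge rests on the floor and its outer top edge meets a bottom edge of the beam — the left legs (tilting toward +x) meet the beam's −x bottom edge, the right legs (their mirror images, tilting toward −x) meet its +x bottom edge — so the leg tops tuck under the beam, the beam's underside is 684 mm above the floor, and the feet are 648 mm apart outside-to-outside with the beam centred between them. The two leg pairs are set in 49 mm from either end of the beam.


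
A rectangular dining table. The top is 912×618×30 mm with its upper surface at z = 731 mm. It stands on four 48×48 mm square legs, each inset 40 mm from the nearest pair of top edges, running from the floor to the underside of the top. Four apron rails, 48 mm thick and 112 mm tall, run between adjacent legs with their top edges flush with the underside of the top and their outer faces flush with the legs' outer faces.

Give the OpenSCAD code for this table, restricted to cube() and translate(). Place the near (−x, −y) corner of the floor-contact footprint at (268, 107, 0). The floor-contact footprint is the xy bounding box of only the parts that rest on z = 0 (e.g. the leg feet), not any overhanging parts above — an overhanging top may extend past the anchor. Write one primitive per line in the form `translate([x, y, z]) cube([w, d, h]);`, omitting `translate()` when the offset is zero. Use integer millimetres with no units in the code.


translate([228, 67, 701]) cube([912, 618, 30]);
translate([268, 107, 0]) cube([48, 48, 701]);
translate([1052, 107, 0]) cube([48, 48, 701]);
translate([268, 597, 0]) cube([48, 48, 701]);
translate([1052, 597, 0]) cube([48, 48, 701]);
translate([316, 107, 589]) cube([736, 48, 112]);
translate([316, 597, 589]) cube([736, 48, 112]);
translate([268, 155, 589]) cube([48, 442, 112]);
translate([1052, 155, 589]) cube([48, 442, 112]);


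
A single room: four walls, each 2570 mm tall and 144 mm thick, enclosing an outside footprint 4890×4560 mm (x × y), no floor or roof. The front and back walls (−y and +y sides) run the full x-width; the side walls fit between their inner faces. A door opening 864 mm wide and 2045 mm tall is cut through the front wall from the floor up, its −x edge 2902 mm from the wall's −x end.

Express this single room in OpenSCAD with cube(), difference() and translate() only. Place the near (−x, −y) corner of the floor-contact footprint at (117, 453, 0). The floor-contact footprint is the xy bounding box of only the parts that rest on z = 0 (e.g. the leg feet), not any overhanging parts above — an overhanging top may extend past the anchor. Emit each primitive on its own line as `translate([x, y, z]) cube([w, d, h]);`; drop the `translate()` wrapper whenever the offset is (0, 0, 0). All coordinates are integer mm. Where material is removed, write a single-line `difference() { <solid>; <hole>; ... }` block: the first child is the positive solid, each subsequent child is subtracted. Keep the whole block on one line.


difference() { translate([117, 453, 0]) cube([4890, 144, 2570]); translate([3019, 453, 0]) cube([864, 144, 2045]); }
translate([117, 4869, 0]) cube([4890, 144, 2570]);
translate([117, 597, 0]) cube([144, 4272, 2570]);
translate([4863, 597, 0]) cube([144, 4272, 2570]);
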